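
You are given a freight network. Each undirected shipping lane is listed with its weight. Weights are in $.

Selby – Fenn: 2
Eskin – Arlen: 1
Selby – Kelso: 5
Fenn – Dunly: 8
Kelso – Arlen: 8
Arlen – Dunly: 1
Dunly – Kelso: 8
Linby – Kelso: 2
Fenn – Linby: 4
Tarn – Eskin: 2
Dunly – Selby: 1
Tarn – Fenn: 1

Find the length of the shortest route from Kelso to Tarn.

Compare a few routes:
Kelso → Selby → Dunly → Arlen → Eskin → Tarn: 5+1+1+1+2 = 10
Kelso → Selby → Fenn → Tarn: 5+2+1 = 8
Kelso → Arlen → Eskin → Tarn: 8+1+2 = 11
Kelso → Linby → Fenn → Tarn: 2+4+1 = 7
The minimum is $7 via Kelso → Linby → Fenn → Tarn.

$7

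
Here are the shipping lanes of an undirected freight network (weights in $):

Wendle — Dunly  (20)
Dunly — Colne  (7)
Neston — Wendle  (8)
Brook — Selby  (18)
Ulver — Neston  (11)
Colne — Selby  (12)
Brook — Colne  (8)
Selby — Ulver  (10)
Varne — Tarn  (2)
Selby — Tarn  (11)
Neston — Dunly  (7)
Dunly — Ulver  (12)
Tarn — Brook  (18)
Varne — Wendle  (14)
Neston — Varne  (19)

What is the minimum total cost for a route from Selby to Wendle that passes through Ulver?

Shortest Selby→Ulver: Selby–Ulver = 10
Best Ulver to Wendle: Ulver–Neston–Wendle costing 19
Total via Ulver: 10 + 19 = $29.

$29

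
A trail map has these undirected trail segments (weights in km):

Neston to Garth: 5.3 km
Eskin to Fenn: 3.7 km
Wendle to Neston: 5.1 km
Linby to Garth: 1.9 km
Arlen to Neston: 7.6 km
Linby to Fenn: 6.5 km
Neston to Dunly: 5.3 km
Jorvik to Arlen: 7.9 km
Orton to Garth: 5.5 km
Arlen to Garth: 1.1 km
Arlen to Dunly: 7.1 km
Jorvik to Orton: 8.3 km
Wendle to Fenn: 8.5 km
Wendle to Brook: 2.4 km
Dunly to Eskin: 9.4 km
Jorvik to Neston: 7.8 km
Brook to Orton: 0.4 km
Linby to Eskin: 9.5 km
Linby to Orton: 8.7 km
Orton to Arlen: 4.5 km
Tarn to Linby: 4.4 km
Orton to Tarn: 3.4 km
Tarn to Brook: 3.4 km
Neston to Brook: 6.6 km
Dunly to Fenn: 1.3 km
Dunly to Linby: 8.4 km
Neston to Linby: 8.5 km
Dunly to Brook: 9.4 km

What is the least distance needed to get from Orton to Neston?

7 km

Compare a few routes:
Orton–Garth–Neston: 5.5+5.3 = 10.8
Orton–Brook–Neston: 0.4+6.6 = 7
Orton–Brook–Wendle–Neston: 0.4+2.4+5.1 = 7.9
The minimum is 7 km via Orton–Brook–Neston.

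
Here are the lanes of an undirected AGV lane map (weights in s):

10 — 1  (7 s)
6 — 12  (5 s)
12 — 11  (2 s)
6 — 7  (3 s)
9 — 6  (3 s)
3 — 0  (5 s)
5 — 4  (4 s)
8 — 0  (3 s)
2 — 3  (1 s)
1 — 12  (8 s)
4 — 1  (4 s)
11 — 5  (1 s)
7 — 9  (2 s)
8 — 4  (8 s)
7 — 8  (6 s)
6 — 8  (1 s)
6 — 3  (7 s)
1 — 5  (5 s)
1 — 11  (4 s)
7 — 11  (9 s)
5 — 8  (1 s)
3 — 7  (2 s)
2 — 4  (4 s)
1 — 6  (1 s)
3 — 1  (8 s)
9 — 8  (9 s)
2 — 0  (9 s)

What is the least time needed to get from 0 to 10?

Compare a few routes:
0 → 8 → 6 → 1 → 10: 3+1+1+7 = 12
0 → 8 → 5 → 11 → 1 → 10: 3+1+1+4+7 = 16
Cheapest is 0 → 8 → 6 → 1 → 10 at 12 s.

12 s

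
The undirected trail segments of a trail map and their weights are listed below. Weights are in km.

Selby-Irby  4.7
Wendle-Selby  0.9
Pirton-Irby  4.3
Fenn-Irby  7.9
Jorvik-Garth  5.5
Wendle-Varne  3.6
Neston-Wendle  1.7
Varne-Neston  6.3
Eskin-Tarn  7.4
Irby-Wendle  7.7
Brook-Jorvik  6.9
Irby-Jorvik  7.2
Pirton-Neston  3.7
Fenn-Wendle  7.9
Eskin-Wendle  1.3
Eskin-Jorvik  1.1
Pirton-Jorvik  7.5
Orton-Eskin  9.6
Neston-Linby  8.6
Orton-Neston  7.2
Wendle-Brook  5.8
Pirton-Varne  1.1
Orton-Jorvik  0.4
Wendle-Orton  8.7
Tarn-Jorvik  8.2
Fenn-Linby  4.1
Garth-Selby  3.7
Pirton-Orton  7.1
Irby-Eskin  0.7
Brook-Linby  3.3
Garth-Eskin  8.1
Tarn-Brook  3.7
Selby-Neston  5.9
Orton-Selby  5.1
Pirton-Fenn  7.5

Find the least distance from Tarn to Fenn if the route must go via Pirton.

Best Tarn to Pirton: Tarn–Eskin–Irby–Pirton costing 12.4
Best Pirton to Fenn: Pirton–Fenn costing 7.5
Total via Pirton: 12.4 + 7.5 = 19.9 km.

19.9 km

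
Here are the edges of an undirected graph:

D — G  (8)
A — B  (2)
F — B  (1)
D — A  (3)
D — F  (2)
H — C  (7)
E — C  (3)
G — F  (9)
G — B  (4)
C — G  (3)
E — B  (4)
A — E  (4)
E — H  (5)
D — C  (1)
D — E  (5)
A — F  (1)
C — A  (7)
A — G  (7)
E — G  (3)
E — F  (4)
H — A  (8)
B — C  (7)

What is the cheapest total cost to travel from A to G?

Shortest distances from A:
A: 0
F: 1  (via A)
B: 2  (via A)
D: 3  (via A)
C: 4  (via D)
E: 4  (via A)
G: 6  (via B)
Shortest route: A → B → G = 6.

6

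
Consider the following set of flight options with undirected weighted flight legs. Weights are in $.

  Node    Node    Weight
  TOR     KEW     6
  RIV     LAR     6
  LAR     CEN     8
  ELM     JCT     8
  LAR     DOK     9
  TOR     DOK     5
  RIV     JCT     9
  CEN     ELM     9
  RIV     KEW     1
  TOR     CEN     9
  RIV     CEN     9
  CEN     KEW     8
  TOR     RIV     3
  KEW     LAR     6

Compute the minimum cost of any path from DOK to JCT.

Shortest distances from DOK:
DOK: 0
TOR: 5  (via DOK)
RIV: 8  (via TOR)
KEW: 9  (via RIV)
LAR: 9  (via DOK)
CEN: 14  (via TOR)
JCT: 17  (via RIV)
Shortest route: DOK → TOR → RIV → JCT = $17.

$17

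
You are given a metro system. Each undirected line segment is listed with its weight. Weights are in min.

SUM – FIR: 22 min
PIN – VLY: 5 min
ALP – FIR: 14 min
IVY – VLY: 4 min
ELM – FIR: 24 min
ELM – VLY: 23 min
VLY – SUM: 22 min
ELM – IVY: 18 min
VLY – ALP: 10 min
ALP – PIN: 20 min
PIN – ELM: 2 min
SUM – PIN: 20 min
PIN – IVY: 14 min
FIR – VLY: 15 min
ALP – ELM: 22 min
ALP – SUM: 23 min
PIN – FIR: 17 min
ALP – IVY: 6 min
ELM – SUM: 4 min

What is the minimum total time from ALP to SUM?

Running Dijkstra from ALP:
ALP: 0
IVY: 6  (via ALP)
VLY: 10  (via ALP)
FIR: 14  (via ALP)
PIN: 15  (via VLY)
ELM: 17  (via PIN)
SUM: 21  (via ELM)
Shortest route: ALP–VLY–PIN–ELM–SUM = 21 min.

21 min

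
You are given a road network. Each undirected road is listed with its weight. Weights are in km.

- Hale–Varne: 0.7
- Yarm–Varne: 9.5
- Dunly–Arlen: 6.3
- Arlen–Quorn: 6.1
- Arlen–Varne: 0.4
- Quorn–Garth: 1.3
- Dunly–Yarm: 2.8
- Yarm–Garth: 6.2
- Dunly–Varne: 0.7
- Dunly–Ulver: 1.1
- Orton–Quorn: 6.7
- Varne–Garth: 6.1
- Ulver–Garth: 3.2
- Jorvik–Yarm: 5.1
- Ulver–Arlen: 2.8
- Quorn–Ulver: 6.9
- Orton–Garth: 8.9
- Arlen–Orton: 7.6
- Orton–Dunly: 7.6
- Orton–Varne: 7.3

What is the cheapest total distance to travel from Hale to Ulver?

Candidate routes:
Hale - Varne - Arlen - Ulver: 0.7+0.4+2.8 = 3.9
Hale - Varne - Dunly - Ulver: 0.7+0.7+1.1 = 2.5
Cheapest is Hale - Varne - Dunly - Ulver at 2.5 km.

2.5 km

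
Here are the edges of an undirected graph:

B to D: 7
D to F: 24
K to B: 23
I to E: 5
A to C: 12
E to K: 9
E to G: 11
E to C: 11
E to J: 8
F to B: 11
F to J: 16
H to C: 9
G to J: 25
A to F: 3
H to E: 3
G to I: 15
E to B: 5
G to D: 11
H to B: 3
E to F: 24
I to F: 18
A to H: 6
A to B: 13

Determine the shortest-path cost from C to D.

19

Shortest distances from C:
C: 0
H: 9  (via C)
E: 11  (via C)
A: 12  (via C)
B: 12  (via H)
F: 15  (via A)
I: 16  (via E)
D: 19  (via B)
Shortest route: C → H → B → D = 19.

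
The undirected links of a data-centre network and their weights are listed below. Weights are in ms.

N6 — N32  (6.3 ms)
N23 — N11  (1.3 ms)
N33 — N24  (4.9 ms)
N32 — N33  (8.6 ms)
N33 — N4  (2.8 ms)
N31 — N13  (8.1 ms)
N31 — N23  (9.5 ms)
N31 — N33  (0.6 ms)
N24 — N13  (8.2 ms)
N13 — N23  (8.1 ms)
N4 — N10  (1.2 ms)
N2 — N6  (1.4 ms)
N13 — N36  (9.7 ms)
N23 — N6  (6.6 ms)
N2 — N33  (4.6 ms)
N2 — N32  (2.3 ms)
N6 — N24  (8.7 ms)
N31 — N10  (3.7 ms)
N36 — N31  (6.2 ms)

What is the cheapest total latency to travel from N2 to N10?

8.6 ms

Settle nodes by increasing distance from N2:
N2: 0
N6: 1.4  (via N2)
N32: 2.3  (via N2)
N33: 4.6  (via N2)
N31: 5.2  (via N33)
N4: 7.4  (via N33)
N23: 8  (via N6)
N10: 8.6  (via N4)
Shortest route: N2–N33–N4–N10 = 8.6 ms.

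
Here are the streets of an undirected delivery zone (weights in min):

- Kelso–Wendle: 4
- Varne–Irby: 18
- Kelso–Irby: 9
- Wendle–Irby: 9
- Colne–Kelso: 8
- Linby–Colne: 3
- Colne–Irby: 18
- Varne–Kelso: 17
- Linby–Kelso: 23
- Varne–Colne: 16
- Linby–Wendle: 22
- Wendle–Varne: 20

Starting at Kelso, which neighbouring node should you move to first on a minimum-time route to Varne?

Varne

Compare a few routes:
Kelso - Colne - Varne: 8+16 = 24
Kelso - Varne: 17 = 17
Cheapest is Kelso - Varne at 17 min.
So from Kelso the first move is to Varne.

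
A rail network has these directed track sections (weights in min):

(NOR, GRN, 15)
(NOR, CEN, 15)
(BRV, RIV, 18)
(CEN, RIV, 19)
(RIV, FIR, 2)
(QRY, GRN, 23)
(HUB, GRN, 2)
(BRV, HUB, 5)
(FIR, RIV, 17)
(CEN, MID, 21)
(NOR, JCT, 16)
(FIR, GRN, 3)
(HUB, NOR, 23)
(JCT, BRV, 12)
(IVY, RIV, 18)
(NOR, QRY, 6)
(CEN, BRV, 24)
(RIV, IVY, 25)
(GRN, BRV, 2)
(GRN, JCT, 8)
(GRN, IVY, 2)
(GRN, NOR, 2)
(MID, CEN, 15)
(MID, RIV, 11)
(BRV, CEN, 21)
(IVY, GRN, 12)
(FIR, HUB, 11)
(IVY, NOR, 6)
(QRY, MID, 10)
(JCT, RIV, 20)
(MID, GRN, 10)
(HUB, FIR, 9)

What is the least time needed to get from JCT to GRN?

19 min

Candidate routes:
JCT–RIV–FIR–GRN: 20+2+3 = 25
JCT–BRV–HUB–GRN: 12+5+2 = 19
JCT–BRV–RIV–FIR–GRN: 12+18+2+3 = 35
JCT–BRV–HUB–FIR–GRN: 12+5+9+3 = 29
Cheapest is JCT–BRV–HUB–GRN at 19 min.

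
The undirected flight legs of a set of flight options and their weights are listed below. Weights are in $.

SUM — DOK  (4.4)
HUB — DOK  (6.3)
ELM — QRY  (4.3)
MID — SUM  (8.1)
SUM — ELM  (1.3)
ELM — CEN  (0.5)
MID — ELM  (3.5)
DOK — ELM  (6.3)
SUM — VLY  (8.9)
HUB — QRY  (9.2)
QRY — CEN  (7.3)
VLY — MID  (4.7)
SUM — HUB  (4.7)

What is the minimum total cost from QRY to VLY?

$12.5

Enumerating some paths:
QRY - ELM - SUM - VLY: 4.3+1.3+8.9 = 14.5
QRY - ELM - MID - VLY: 4.3+3.5+4.7 = 12.5
Cheapest is QRY - ELM - MID - VLY at $12.5.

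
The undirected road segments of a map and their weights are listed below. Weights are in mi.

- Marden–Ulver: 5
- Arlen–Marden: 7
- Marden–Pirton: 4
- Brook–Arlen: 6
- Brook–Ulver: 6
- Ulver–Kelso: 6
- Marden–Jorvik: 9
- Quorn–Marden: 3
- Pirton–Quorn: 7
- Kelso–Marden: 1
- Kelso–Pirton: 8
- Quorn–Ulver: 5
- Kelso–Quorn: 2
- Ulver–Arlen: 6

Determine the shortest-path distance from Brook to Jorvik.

20 mi

Enumerating some paths:
Brook - Ulver - Marden - Jorvik: 6+5+9 = 20
Brook - Arlen - Marden - Jorvik: 6+7+9 = 22
Brook - Ulver - Kelso - Marden - Jorvik: 6+6+1+9 = 22
The minimum is 20 mi via Brook - Ulver - Marden - Jorvik.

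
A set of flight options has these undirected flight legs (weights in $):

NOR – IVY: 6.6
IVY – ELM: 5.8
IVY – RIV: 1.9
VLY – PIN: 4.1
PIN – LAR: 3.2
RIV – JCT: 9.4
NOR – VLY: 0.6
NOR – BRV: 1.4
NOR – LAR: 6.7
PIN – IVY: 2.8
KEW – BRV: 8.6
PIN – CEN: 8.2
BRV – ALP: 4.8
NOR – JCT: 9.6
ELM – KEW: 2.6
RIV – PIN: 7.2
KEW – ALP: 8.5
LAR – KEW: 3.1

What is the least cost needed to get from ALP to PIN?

Candidate routes:
ALP–KEW–LAR–PIN: 8.5+3.1+3.2 = 14.8
ALP–BRV–NOR–VLY–PIN: 4.8+1.4+0.6+4.1 = 10.9
ALP–BRV–NOR–IVY–PIN: 4.8+1.4+6.6+2.8 = 15.6
ALP–BRV–NOR–LAR–PIN: 4.8+1.4+6.7+3.2 = 16.1
The minimum is $10.9 via ALP–BRV–NOR–VLY–PIN.

$10.9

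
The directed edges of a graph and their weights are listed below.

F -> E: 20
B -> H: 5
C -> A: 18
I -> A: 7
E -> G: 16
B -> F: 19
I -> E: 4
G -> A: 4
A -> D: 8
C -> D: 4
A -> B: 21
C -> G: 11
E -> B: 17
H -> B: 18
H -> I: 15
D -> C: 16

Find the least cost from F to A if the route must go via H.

Shortest F→H: F → E → B → H = 42
Shortest H→A: H → I → A = 22
Total via H: 42 + 22 = 64.

64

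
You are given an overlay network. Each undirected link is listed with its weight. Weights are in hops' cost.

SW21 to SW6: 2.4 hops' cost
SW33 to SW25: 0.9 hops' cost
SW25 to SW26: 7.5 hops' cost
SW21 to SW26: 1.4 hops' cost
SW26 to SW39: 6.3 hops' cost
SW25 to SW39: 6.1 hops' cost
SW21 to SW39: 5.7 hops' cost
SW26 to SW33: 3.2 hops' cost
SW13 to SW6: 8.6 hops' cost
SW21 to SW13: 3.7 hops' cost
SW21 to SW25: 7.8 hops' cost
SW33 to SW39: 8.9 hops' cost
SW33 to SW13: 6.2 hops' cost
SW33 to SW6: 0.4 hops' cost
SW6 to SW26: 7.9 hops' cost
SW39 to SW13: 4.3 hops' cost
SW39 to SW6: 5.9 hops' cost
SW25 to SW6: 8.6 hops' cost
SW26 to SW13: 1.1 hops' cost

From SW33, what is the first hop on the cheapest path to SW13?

Compare a few routes:
SW33 - SW26 - SW13: 3.2+1.1 = 4.3
SW33 - SW6 - SW21 - SW26 - SW13: 0.4+2.4+1.4+1.1 = 5.3
The minimum is 4.3 hops' cost via SW33 - SW26 - SW13.
So from SW33 the first move is to SW26.

SW26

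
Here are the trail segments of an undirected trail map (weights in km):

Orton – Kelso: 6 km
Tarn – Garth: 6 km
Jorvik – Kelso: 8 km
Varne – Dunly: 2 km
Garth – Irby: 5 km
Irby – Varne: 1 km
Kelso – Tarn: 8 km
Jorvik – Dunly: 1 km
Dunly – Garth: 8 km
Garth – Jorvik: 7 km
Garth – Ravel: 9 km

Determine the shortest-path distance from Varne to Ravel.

15 km

Compare a few routes:
Varne - Dunly - Jorvik - Garth - Ravel: 2+1+7+9 = 19
Varne - Irby - Garth - Ravel: 1+5+9 = 15
Varne - Dunly - Garth - Ravel: 2+8+9 = 19
Cheapest is Varne - Irby - Garth - Ravel at 15 km.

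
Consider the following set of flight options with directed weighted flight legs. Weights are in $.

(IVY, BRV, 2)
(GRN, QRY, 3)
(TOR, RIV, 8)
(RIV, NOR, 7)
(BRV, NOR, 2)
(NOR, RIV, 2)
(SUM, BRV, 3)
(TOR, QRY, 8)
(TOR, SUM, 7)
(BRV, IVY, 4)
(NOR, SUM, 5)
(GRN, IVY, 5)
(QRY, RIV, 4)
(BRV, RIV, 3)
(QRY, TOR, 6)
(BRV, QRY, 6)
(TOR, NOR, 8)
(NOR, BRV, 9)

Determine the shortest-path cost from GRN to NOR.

Running Dijkstra from GRN:
GRN: 0
QRY: 3  (via GRN)
IVY: 5  (via GRN)
RIV: 7  (via QRY)
BRV: 7  (via IVY)
NOR: 9  (via BRV)
Shortest route: GRN → IVY → BRV → NOR = $9.

$9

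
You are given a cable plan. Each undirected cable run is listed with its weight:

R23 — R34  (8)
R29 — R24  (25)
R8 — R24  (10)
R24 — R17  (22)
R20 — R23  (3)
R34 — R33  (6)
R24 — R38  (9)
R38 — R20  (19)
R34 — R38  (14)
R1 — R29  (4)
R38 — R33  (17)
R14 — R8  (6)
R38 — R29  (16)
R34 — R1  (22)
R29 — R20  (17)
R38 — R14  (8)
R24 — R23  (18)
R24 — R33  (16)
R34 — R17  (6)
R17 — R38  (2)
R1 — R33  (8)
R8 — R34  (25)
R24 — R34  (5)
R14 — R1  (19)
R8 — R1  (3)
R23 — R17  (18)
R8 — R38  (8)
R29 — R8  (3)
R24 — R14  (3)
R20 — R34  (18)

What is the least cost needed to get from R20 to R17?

17

Shortest distances from R20:
R20: 0
R23: 3  (via R20)
R34: 11  (via R23)
R24: 16  (via R34)
R33: 17  (via R34)
R29: 17  (via R20)
R17: 17  (via R34)
Shortest route: R20–R23–R34–R17 = 17.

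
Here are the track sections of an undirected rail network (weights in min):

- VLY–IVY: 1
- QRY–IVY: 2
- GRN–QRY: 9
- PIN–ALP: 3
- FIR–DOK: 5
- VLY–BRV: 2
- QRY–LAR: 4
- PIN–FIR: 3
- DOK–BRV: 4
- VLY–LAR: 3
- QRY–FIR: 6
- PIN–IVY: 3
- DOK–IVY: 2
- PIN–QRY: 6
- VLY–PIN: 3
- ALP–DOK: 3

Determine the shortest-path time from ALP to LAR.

Running Dijkstra from ALP:
ALP: 0
PIN: 3  (via ALP)
DOK: 3  (via ALP)
IVY: 5  (via DOK)
VLY: 6  (via PIN)
FIR: 6  (via PIN)
QRY: 7  (via IVY)
BRV: 7  (via DOK)
LAR: 9  (via VLY)
Shortest route: ALP–PIN–VLY–LAR = 9 min.

9 min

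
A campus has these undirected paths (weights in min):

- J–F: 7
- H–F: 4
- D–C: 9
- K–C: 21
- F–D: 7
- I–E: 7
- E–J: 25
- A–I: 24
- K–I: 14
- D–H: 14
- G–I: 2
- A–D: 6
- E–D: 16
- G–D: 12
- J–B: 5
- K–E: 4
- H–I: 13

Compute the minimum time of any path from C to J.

Running Dijkstra from C:
C: 0
D: 9  (via C)
A: 15  (via D)
F: 16  (via D)
H: 20  (via F)
G: 21  (via D)
K: 21  (via C)
I: 23  (via G)
J: 23  (via F)
Shortest route: C → D → F → J = 23 min.

23 min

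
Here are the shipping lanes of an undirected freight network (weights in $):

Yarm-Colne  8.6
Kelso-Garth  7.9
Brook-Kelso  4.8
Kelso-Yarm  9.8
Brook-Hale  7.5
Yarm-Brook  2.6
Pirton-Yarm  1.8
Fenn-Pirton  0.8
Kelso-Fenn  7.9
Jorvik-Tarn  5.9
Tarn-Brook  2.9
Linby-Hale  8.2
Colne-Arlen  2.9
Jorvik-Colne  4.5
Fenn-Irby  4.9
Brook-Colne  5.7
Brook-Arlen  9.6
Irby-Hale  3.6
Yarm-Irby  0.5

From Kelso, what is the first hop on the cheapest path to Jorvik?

Compare a few routes:
Kelso → Brook → Yarm → Colne → Jorvik: 4.8+2.6+8.6+4.5 = 20.5
Kelso → Brook → Tarn → Jorvik: 4.8+2.9+5.9 = 13.6
Kelso → Brook → Colne → Jorvik: 4.8+5.7+4.5 = 15
Kelso → Yarm → Brook → Tarn → Jorvik: 9.8+2.6+2.9+5.9 = 21.2
The minimum is $13.6 via Kelso → Brook → Tarn → Jorvik.
So from Kelso the first move is to Brook.

Brook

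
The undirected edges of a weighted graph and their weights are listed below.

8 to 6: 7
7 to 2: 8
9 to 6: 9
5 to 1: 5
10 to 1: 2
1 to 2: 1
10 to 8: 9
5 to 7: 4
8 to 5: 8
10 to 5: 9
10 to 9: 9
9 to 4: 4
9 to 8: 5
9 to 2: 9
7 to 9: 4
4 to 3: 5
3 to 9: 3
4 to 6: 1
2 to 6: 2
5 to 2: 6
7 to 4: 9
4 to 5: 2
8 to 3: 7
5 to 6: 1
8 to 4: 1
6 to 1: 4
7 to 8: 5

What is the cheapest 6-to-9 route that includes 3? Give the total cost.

9

Shortest 6→3: 6–4–3 = 6
Shortest 3→9: 3–9 = 3
Total via 3: 6 + 3 = 9.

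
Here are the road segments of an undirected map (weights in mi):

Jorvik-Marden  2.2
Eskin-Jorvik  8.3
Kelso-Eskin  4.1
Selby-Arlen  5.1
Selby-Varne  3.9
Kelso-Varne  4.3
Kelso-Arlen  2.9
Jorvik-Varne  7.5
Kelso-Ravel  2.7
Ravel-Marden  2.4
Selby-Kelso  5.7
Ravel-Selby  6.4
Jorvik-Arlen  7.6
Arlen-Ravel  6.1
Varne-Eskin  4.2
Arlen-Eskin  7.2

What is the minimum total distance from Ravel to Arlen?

Shortest distances from Ravel:
Ravel: 0
Marden: 2.4  (via Ravel)
Kelso: 2.7  (via Ravel)
Jorvik: 4.6  (via Marden)
Arlen: 5.6  (via Kelso)
Shortest route: Ravel–Kelso–Arlen = 5.6 mi.

5.6 mi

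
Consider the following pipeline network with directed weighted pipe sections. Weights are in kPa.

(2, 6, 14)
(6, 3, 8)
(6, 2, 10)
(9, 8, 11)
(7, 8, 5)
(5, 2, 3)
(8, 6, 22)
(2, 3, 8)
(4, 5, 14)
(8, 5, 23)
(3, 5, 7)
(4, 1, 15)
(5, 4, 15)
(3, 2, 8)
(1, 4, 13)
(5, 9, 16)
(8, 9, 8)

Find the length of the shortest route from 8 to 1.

53 kPa

Settle nodes by increasing distance from 8:
8: 0
9: 8  (via 8)
6: 22  (via 8)
5: 23  (via 8)
2: 26  (via 5)
3: 30  (via 6)
4: 38  (via 5)
1: 53  (via 4)
Shortest route: 8 → 5 → 4 → 1 = 53 kPa.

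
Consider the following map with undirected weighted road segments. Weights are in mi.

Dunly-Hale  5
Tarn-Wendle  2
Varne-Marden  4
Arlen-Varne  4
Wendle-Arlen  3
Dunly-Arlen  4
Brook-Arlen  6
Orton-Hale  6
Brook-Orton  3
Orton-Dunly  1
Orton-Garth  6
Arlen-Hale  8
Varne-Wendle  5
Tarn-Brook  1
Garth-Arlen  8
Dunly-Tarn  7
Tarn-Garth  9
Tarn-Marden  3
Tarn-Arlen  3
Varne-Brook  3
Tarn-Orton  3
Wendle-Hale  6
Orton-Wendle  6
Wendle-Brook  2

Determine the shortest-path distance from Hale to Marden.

11 mi

Settle nodes by increasing distance from Hale:
Hale: 0
Dunly: 5  (via Hale)
Wendle: 6  (via Hale)
Orton: 6  (via Hale)
Brook: 8  (via Wendle)
Tarn: 8  (via Wendle)
Arlen: 8  (via Hale)
Marden: 11  (via Tarn)
Shortest route: Hale–Wendle–Tarn–Marden = 11 mi.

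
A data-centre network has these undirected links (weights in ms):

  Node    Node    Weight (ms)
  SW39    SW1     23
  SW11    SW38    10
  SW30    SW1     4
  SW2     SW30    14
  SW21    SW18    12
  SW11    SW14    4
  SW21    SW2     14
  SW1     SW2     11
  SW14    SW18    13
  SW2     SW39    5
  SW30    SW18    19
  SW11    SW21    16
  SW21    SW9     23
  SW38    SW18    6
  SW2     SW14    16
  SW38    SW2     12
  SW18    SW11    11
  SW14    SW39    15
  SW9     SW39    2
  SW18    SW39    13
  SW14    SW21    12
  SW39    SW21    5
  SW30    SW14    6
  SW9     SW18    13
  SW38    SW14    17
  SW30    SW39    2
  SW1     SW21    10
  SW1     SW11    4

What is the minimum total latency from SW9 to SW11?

Candidate routes:
SW9–SW39–SW30–SW1–SW11: 2+2+4+4 = 12
SW9–SW39–SW30–SW14–SW11: 2+2+6+4 = 14
SW9–SW39–SW14–SW11: 2+15+4 = 21
SW9–SW39–SW21–SW1–SW11: 2+5+10+4 = 21
The minimum is 12 ms via SW9–SW39–SW30–SW1–SW11.

12 ms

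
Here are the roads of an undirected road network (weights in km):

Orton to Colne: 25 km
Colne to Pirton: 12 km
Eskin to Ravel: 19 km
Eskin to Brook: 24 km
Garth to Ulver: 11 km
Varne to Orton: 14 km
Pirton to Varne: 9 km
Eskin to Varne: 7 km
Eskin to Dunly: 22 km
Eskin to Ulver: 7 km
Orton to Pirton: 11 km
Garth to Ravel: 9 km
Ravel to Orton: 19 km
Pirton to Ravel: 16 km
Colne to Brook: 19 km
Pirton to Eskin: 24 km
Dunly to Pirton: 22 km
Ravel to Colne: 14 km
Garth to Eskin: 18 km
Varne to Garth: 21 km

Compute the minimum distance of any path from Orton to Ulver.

28 km

Running Dijkstra from Orton:
Orton: 0
Pirton: 11  (via Orton)
Varne: 14  (via Orton)
Ravel: 19  (via Orton)
Eskin: 21  (via Varne)
Colne: 23  (via Pirton)
Ulver: 28  (via Eskin)
Shortest route: Orton → Varne → Eskin → Ulver = 28 km.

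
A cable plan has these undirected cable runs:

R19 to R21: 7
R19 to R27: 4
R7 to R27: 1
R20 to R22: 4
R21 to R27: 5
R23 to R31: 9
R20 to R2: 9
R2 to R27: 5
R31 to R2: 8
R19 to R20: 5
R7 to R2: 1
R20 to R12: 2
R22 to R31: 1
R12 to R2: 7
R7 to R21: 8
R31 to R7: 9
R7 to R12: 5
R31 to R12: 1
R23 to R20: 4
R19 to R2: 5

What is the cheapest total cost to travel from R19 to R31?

8

Compare a few routes:
R19 → R20 → R22 → R31: 5+4+1 = 10
R19 → R20 → R12 → R31: 5+2+1 = 8
R19 → R27 → R7 → R12 → R31: 4+1+5+1 = 11
R19 → R2 → R7 → R12 → R31: 5+1+5+1 = 12
Cheapest is R19 → R20 → R12 → R31 at 8.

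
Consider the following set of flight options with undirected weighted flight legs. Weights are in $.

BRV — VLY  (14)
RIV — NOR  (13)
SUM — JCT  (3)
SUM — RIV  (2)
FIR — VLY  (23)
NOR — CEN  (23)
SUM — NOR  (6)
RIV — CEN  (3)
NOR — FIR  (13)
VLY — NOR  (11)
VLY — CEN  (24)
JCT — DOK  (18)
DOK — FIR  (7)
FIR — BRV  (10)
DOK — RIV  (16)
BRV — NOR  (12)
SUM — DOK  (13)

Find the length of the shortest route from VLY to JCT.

$20

Shortest distances from VLY:
VLY: 0
NOR: 11  (via VLY)
BRV: 14  (via VLY)
SUM: 17  (via NOR)
RIV: 19  (via SUM)
JCT: 20  (via SUM)
Shortest route: VLY → NOR → SUM → JCT = $20.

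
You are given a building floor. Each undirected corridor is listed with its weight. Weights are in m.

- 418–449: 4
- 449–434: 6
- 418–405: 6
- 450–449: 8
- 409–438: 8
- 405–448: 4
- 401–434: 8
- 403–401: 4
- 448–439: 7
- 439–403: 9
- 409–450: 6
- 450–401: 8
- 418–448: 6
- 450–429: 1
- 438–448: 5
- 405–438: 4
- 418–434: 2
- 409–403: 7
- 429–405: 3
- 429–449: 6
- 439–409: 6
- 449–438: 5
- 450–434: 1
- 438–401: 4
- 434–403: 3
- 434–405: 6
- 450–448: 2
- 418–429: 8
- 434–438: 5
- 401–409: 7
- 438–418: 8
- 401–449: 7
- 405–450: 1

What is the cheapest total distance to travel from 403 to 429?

Candidate routes:
403 → 434 → 450 → 429: 3+1+1 = 5
403 → 434 → 450 → 405 → 429: 3+1+1+3 = 8
The minimum is 5 m via 403 → 434 → 450 → 429.

5 m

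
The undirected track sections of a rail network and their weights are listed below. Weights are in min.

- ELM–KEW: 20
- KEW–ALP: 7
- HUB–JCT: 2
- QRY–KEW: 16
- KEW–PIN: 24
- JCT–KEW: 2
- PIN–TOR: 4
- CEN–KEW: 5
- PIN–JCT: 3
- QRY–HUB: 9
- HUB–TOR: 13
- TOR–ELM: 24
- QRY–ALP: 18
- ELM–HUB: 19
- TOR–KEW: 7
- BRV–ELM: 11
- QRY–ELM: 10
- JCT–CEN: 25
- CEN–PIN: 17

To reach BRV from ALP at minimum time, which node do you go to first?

Enumerating some paths:
ALP - KEW - JCT - HUB - QRY - ELM - BRV: 7+2+2+9+10+11 = 41
ALP - KEW - ELM - BRV: 7+20+11 = 38
ALP - QRY - ELM - BRV: 18+10+11 = 39
ALP - KEW - JCT - HUB - ELM - BRV: 7+2+2+19+11 = 41
The minimum is 38 min via ALP - KEW - ELM - BRV.
So from ALP the first move is to KEW.

KEW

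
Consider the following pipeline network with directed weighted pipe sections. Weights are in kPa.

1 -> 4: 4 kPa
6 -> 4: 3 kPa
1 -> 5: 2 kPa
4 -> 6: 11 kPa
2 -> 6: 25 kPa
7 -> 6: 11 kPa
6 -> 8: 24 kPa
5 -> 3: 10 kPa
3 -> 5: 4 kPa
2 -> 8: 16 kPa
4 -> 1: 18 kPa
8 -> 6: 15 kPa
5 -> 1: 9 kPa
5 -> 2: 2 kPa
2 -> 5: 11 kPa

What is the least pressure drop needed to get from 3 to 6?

Candidate routes:
3 - 5 - 2 - 6: 4+2+25 = 31
3 - 5 - 1 - 4 - 6: 4+9+4+11 = 28
Cheapest is 3 - 5 - 1 - 4 - 6 at 28 kPa.

28 kPa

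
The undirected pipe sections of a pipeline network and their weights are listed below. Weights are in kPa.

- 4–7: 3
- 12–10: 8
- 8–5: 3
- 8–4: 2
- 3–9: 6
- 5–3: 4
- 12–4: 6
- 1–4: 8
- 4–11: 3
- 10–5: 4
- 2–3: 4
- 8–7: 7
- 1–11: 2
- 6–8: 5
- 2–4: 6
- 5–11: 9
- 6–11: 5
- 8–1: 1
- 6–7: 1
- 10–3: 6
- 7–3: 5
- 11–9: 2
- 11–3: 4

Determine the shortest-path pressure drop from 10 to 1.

8 kPa

Shortest distances from 10:
10: 0
5: 4  (via 10)
3: 6  (via 10)
8: 7  (via 5)
1: 8  (via 8)
Shortest route: 10 → 5 → 8 → 1 = 8 kPa.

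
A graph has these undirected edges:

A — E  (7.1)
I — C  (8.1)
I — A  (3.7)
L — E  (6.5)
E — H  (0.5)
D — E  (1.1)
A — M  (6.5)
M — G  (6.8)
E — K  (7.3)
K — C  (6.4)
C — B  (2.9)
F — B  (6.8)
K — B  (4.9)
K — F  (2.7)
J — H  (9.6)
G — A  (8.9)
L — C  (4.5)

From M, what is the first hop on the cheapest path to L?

A

Candidate routes:
M–A–E–L: 6.5+7.1+6.5 = 20.1
M–A–I–C–L: 6.5+3.7+8.1+4.5 = 22.8
The minimum is 20.1 via M–A–E–L.
So from M the first move is to A.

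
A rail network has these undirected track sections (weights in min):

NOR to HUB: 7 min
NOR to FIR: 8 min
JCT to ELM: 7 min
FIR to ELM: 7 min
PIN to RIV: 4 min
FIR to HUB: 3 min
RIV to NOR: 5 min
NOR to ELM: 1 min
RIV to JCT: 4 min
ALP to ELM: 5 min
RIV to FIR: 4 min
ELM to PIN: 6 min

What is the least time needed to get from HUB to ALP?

Candidate routes:
HUB → FIR → ELM → ALP: 3+7+5 = 15
HUB → FIR → NOR → ELM → ALP: 3+8+1+5 = 17
HUB → NOR → ELM → ALP: 7+1+5 = 13
HUB → FIR → RIV → NOR → ELM → ALP: 3+4+5+1+5 = 18
The minimum is 13 min via HUB → NOR → ELM → ALP.

13 min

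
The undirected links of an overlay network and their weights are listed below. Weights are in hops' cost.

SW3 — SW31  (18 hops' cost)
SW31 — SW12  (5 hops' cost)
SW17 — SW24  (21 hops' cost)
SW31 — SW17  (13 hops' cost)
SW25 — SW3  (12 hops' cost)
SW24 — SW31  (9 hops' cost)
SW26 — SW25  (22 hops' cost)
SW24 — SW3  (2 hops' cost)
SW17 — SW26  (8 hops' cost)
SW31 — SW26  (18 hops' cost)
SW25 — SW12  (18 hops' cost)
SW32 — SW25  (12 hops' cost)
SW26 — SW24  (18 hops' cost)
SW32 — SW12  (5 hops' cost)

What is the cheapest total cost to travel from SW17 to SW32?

23 hops' cost

Enumerating some paths:
SW17 - SW26 - SW31 - SW12 - SW32: 8+18+5+5 = 36
SW17 - SW31 - SW12 - SW32: 13+5+5 = 23
Cheapest is SW17 - SW31 - SW12 - SW32 at 23 hops' cost.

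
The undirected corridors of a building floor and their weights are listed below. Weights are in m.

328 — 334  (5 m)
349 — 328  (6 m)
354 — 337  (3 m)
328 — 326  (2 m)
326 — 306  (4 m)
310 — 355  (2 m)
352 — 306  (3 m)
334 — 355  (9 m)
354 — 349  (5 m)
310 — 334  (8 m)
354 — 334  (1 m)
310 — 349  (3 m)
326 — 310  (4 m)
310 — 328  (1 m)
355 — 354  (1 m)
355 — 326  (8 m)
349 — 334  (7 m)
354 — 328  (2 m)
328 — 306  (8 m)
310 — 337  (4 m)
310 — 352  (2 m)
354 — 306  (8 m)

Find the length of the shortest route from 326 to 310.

Compare a few routes:
326 - 328 - 310: 2+1 = 3
326 - 310: 4 = 4
Cheapest is 326 - 328 - 310 at 3 m.

3 m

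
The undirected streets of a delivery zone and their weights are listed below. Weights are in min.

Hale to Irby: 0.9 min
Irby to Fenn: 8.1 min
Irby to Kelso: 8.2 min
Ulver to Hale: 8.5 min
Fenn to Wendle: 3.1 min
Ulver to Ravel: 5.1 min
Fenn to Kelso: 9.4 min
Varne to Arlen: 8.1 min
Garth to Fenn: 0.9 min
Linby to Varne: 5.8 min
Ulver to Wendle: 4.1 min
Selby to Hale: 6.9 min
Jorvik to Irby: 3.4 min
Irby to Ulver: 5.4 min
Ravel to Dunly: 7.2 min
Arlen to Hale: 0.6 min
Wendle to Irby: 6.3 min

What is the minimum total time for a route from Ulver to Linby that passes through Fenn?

Shortest Ulver→Fenn: Ulver–Wendle–Fenn = 7.2
Shortest Fenn→Linby: Fenn–Irby–Hale–Arlen–Varne–Linby = 23.5
Total via Fenn: 7.2 + 23.5 = 30.7 min.

30.7 min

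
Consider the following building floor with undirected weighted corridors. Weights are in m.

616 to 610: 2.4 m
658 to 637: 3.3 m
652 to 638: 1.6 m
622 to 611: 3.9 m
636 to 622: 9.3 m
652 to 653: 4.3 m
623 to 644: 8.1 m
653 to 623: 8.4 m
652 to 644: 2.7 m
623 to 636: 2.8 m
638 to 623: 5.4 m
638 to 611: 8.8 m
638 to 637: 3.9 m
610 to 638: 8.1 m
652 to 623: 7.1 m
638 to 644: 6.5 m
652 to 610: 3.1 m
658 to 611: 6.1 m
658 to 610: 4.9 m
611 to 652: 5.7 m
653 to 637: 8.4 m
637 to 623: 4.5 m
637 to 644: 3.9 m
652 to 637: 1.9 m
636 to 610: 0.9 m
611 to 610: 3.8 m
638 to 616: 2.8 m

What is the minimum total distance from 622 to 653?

Settle nodes by increasing distance from 622:
622: 0
611: 3.9  (via 622)
610: 7.7  (via 611)
636: 8.6  (via 610)
652: 9.6  (via 611)
658: 10  (via 611)
616: 10.1  (via 610)
638: 11.2  (via 652)
623: 11.4  (via 636)
637: 11.5  (via 652)
644: 12.3  (via 652)
653: 13.9  (via 652)
Shortest route: 622 → 611 → 652 → 653 = 13.9 m.

13.9 m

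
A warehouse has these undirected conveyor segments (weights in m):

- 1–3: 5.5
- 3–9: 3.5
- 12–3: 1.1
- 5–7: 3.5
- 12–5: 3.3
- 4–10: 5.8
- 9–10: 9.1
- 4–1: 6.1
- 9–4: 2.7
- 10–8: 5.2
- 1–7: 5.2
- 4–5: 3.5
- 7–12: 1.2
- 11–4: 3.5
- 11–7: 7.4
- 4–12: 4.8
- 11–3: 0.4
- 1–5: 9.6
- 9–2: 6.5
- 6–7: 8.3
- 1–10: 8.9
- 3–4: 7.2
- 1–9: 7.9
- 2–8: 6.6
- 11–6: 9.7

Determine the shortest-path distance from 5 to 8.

14.5 m

Candidate routes:
5 - 4 - 10 - 8: 3.5+5.8+5.2 = 14.5
5 - 12 - 4 - 10 - 8: 3.3+4.8+5.8+5.2 = 19.1
5 - 12 - 3 - 11 - 4 - 10 - 8: 3.3+1.1+0.4+3.5+5.8+5.2 = 19.3
Cheapest is 5 - 4 - 10 - 8 at 14.5 m.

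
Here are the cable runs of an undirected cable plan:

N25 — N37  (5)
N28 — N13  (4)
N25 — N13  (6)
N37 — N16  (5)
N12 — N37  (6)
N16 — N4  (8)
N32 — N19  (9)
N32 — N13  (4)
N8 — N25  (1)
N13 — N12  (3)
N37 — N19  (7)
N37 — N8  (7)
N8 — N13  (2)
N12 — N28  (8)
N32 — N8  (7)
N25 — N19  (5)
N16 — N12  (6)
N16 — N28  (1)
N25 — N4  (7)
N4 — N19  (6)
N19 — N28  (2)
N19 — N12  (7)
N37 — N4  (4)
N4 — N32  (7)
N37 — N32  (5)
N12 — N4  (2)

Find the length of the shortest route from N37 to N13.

8

Running Dijkstra from N37:
N37: 0
N4: 4  (via N37)
N25: 5  (via N37)
N32: 5  (via N37)
N16: 5  (via N37)
N12: 6  (via N37)
N28: 6  (via N16)
N8: 6  (via N25)
N19: 7  (via N37)
N13: 8  (via N8)
Shortest route: N37 → N25 → N8 → N13 = 8.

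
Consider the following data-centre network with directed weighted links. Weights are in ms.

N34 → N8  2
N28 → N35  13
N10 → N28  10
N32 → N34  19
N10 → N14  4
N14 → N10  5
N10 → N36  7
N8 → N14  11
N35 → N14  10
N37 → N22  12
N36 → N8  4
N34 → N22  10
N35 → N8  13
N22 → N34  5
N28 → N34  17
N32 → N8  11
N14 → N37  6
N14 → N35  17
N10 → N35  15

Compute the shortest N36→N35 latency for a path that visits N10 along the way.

Shortest N36→N10: N36 → N8 → N14 → N10 = 20
Shortest N10→N35: N10 → N35 = 15
Total via N10: 20 + 15 = 35 ms.

35 ms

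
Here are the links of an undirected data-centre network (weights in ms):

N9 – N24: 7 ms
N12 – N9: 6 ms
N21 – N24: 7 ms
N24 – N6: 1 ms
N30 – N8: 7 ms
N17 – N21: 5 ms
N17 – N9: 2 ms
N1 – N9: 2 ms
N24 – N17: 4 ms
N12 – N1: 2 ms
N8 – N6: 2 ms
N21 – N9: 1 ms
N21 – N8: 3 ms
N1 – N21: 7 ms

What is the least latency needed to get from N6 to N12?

10 ms

Shortest distances from N6:
N6: 0
N24: 1  (via N6)
N8: 2  (via N6)
N21: 5  (via N8)
N17: 5  (via N24)
N9: 6  (via N21)
N1: 8  (via N9)
N30: 9  (via N8)
N12: 10  (via N1)
Shortest route: N6 → N8 → N21 → N9 → N1 → N12 = 10 ms.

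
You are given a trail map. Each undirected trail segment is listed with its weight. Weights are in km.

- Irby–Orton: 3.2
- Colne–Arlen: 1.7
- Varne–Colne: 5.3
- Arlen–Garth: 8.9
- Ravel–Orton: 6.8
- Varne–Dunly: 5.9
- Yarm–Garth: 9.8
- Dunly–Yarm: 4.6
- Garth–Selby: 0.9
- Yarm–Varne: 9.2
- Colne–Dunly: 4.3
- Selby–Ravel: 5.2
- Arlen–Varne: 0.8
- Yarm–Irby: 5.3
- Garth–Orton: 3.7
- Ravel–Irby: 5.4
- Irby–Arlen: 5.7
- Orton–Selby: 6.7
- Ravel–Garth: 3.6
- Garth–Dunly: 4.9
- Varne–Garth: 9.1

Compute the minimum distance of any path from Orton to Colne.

10.6 km

Shortest distances from Orton:
Orton: 0
Irby: 3.2  (via Orton)
Garth: 3.7  (via Orton)
Selby: 4.6  (via Garth)
Ravel: 6.8  (via Orton)
Yarm: 8.5  (via Irby)
Dunly: 8.6  (via Garth)
Arlen: 8.9  (via Irby)
Varne: 9.7  (via Arlen)
Colne: 10.6  (via Arlen)
Shortest route: Orton → Irby → Arlen → Colne = 10.6 km.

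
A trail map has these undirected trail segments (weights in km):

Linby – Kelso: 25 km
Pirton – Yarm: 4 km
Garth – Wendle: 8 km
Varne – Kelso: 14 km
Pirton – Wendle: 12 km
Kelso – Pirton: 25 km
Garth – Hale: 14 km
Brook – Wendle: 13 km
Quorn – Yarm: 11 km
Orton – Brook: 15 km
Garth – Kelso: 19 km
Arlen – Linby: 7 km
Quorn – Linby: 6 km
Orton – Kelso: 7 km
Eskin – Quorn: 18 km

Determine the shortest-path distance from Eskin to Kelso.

Shortest distances from Eskin:
Eskin: 0
Quorn: 18  (via Eskin)
Linby: 24  (via Quorn)
Yarm: 29  (via Quorn)
Arlen: 31  (via Linby)
Pirton: 33  (via Yarm)
Wendle: 45  (via Pirton)
Kelso: 49  (via Linby)
Shortest route: Eskin–Quorn–Linby–Kelso = 49 km.

49 km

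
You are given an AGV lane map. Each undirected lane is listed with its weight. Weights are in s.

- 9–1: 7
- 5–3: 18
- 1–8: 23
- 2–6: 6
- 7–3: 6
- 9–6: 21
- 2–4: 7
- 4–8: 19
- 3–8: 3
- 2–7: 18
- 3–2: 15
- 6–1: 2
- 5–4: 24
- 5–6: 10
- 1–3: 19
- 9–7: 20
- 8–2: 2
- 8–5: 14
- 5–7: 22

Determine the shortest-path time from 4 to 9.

22 s

Enumerating some paths:
4 - 8 - 2 - 6 - 1 - 9: 19+2+6+2+7 = 36
4 - 2 - 8 - 3 - 1 - 9: 7+2+3+19+7 = 38
4 - 2 - 6 - 1 - 9: 7+6+2+7 = 22
4 - 2 - 6 - 9: 7+6+21 = 34
Cheapest is 4 - 2 - 6 - 1 - 9 at 22 s.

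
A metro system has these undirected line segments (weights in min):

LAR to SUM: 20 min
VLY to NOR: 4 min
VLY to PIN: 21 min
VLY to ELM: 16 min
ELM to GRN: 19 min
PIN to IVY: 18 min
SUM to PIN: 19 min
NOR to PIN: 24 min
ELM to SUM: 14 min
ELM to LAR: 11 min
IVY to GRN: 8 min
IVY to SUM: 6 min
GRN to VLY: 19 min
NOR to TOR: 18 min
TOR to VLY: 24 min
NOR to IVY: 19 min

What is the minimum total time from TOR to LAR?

49 min

Candidate routes:
TOR–NOR–VLY–ELM–LAR: 18+4+16+11 = 49
TOR–NOR–IVY–SUM–LAR: 18+19+6+20 = 63
TOR–VLY–ELM–LAR: 24+16+11 = 51
The minimum is 49 min via TOR–NOR–VLY–ELM–LAR.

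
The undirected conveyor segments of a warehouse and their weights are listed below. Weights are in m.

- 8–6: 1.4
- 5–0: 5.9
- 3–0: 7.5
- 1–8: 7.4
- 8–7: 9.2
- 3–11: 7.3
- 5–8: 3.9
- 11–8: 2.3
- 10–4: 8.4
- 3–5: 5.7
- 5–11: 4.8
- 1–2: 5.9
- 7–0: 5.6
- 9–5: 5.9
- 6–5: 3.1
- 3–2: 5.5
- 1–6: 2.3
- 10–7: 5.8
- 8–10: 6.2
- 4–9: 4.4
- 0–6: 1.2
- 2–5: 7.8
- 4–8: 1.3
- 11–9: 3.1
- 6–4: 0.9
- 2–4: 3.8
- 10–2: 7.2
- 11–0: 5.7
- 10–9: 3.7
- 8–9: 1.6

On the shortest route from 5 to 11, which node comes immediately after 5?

11

Candidate routes:
5 → 11: 4.8 = 4.8
5 → 8 → 11: 3.9+2.3 = 6.2
Cheapest is 5 → 11 at 4.8 m.
So from 5 the first move is to 11.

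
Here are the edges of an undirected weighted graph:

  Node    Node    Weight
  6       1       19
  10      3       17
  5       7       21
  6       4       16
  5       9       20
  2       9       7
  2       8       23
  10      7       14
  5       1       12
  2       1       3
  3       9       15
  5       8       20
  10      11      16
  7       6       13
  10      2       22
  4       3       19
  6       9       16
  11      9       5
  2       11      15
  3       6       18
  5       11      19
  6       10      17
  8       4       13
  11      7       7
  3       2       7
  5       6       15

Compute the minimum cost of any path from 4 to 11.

Settle nodes by increasing distance from 4:
4: 0
8: 13  (via 4)
6: 16  (via 4)
3: 19  (via 4)
2: 26  (via 3)
1: 29  (via 2)
7: 29  (via 6)
5: 31  (via 6)
9: 32  (via 6)
10: 33  (via 6)
11: 36  (via 7)
Shortest route: 4–6–7–11 = 36.

36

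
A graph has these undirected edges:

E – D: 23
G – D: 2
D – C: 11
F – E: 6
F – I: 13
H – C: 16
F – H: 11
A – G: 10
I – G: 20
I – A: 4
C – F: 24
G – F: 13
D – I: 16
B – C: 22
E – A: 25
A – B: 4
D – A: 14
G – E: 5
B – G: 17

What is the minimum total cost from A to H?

Enumerating some paths:
A–G–E–F–H: 10+5+6+11 = 32
A–I–F–H: 4+13+11 = 28
A–G–F–H: 10+13+11 = 34
Cheapest is A–I–F–H at 28.

28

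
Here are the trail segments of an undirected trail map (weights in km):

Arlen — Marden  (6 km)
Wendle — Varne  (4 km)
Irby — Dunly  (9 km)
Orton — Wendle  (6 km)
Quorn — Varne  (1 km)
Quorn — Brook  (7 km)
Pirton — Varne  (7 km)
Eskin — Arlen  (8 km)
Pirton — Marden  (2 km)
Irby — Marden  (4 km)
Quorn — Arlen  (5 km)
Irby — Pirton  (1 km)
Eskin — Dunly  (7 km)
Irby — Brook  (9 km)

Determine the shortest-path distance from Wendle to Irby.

12 km

Settle nodes by increasing distance from Wendle:
Wendle: 0
Varne: 4  (via Wendle)
Quorn: 5  (via Varne)
Orton: 6  (via Wendle)
Arlen: 10  (via Quorn)
Pirton: 11  (via Varne)
Brook: 12  (via Quorn)
Irby: 12  (via Pirton)
Shortest route: Wendle–Varne–Pirton–Irby = 12 km.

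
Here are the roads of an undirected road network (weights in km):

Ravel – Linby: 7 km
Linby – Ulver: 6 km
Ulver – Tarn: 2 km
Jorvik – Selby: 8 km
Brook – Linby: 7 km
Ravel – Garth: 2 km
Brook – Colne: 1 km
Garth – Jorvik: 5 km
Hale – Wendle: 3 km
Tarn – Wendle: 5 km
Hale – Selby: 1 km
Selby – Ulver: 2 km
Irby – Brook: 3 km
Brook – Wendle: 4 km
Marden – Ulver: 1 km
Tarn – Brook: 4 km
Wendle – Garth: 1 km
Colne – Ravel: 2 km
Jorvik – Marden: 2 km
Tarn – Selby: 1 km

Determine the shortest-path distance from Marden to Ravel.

9 km

Enumerating some paths:
Marden–Jorvik–Garth–Ravel: 2+5+2 = 9
Marden–Ulver–Selby–Hale–Wendle–Garth–Ravel: 1+2+1+3+1+2 = 10
The minimum is 9 km via Marden–Jorvik–Garth–Ravel.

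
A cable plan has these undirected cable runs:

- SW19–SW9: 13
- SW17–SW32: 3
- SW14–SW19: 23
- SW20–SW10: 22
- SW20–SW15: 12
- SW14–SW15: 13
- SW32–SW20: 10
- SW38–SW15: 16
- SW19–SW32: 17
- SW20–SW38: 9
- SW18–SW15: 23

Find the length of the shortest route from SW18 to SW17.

48

Compare a few routes:
SW18 - SW15 - SW38 - SW20 - SW32 - SW17: 23+16+9+10+3 = 61
SW18 - SW15 - SW20 - SW32 - SW17: 23+12+10+3 = 48
SW18 - SW15 - SW14 - SW19 - SW32 - SW17: 23+13+23+17+3 = 79
Cheapest is SW18 - SW15 - SW20 - SW32 - SW17 at 48.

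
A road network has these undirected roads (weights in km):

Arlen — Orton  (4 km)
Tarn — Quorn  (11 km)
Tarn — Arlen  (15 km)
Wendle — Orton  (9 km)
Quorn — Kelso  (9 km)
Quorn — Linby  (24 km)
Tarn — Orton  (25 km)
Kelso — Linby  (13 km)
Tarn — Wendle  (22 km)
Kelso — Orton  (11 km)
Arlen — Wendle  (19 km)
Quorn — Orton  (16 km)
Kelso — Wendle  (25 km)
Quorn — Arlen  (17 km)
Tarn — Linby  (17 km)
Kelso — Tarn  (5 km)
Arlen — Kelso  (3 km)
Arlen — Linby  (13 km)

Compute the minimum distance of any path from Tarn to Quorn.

11 km

Running Dijkstra from Tarn:
Tarn: 0
Kelso: 5  (via Tarn)
Arlen: 8  (via Kelso)
Quorn: 11  (via Tarn)
Shortest route: Tarn–Quorn = 11 km.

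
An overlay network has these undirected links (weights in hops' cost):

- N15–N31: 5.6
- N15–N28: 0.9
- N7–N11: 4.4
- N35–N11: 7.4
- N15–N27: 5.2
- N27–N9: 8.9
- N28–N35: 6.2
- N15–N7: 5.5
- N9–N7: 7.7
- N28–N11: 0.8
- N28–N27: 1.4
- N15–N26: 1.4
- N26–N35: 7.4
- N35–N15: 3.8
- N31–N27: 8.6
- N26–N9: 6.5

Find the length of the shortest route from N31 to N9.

Settle nodes by increasing distance from N31:
N31: 0
N15: 5.6  (via N31)
N28: 6.5  (via N15)
N26: 7  (via N15)
N11: 7.3  (via N28)
N27: 7.9  (via N28)
N35: 9.4  (via N15)
N7: 11.1  (via N15)
N9: 13.5  (via N26)
Shortest route: N31–N15–N26–N9 = 13.5 hops' cost.

13.5 hops' cost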